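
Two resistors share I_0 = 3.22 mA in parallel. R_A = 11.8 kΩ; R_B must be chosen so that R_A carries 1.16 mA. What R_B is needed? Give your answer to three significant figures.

In a two-way split, I_A/I_0 = R_B/(R_A + R_B).
1.16/3.22 = R_B/(R_A + R_B) → R_B = R_A · (0.3602)/(1 − 0.3602) = 11.8 × 0.5631 = 6.645 kΩ.

R_B ≈ 6.64 kΩ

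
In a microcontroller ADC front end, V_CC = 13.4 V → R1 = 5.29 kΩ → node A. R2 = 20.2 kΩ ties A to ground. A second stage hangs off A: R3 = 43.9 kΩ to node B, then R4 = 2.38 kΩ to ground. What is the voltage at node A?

V_A ≈ 9.74 V

The second stage (R3 + R4 = 46.28 kΩ) loads node A in parallel with R2.
R2 ‖ (R3+R4) = 14.06 kΩ.
First divider: V_A = V_CC · 14.06/(5.29 + 14.06) = 9.737 V.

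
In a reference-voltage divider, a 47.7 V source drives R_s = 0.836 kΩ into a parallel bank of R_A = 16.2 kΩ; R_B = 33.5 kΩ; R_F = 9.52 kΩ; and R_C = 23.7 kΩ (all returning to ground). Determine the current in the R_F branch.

Equivalent of the parallel group: R_p = 4.187 kΩ.
V_A by voltage divider: V_A = 47.7 × 4.187/(0.836 + 4.187) = 39.76 V.
Branch current I = V_A/R_F = 39.76/9.52 = 4.177 mA.

I ≈ 4.18 mA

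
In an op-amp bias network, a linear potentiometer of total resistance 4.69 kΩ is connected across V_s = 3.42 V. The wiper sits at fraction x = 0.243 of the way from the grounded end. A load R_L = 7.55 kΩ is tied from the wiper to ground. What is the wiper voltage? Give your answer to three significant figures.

The pot divides into 3.550 kΩ above the wiper and 1.140 kΩ below.
Lower segment in parallel with the load: 1.140 ‖ 7.55 = 0.9902 kΩ.
Then V_out = V_s · 0.9902/(3.550 + 0.9902) = 0.7458 V.
(Unloaded: V_out = x·V_s = 0.831 V.)

V_out ≈ 0.746 V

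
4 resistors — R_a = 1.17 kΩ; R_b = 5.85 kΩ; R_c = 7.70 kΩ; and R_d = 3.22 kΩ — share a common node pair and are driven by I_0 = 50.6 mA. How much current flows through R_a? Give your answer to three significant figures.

Conductances: ΣG = 1/1.17 + 1/5.85 + 1/7.70 + 1/3.22 = 1.466 (1/kΩ).
By the current-divider rule, I = I_0 · G_k/ΣG = 50.6 × 0.5830 = 29.50 mA.

I ≈ 29.5 mA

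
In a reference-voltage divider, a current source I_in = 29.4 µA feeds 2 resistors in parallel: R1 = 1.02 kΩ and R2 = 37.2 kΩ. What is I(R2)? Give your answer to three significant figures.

I ≈ 0.785 µA

Two-branch current divider: I_k = I_in · R_other/(R_1 + R_2).
I(R2) = 29.4 × 1.02/(1.02 + 37.2) = 29.4 × 0.02669 = 0.7846 µA.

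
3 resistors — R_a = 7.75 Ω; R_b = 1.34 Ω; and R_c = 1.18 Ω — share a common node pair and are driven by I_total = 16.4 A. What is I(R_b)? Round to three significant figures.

I ≈ 7.10 A

Total conductance ΣG = 1/7.75 + 1/1.34 + 1/1.18 = 1.723 (units of 1/Ω).
By the current-divider rule, I = I_total · G_k/ΣG = 16.4 × 0.4332 = 7.104 A.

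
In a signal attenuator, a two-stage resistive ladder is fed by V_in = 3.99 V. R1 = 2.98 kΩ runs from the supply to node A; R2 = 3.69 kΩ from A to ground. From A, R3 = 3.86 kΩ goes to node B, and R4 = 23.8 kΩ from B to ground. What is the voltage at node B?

V_B ≈ 1.79 V

Node A sees R2 in parallel with the series input of stage 2, R3 + R4 = 27.66 kΩ.
Effective lower resistance at A: R2 ‖ 27.66 = 3.256 kΩ.
First divider: V_A = V_in · 3.256/(2.98 + 3.256) = 2.083 V.
Stage 2 is unloaded, so V_B = V_A · R4/(R3+R4) = 2.083 × 23.8/27.66 = 1.792 V.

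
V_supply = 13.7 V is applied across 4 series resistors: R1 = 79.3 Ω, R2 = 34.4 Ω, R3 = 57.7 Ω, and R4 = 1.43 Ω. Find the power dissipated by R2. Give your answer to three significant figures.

P ≈ 0.216 W

Series current I = V_supply/ΣR = 13.7/172.8 = 0.07927 A.
P(R2) = I²·R2 = (0.07927)² × 34.4 = 0.2162 W.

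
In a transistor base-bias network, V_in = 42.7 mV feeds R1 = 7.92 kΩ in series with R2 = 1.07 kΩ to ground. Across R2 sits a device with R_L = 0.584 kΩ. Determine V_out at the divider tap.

First combine the lower leg with the load: R2 ‖ R_L = 0.3778 kΩ.
Then V_out = V_in · R2'/(R1 + R2') = 42.7 × 0.3778/8.298 = 1.944 mV.

V_out ≈ 1.94 mV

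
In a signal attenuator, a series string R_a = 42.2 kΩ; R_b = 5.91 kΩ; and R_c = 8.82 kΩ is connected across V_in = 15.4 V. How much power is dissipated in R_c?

ΣR = 56.93 kΩ → I = 15.4/56.93 = 0.2705 mA.
V(R_c) = I·R = 2.386 V; P = V·I = 2.386 × 0.2705 = 0.6454 mW.

P ≈ 0.645 mW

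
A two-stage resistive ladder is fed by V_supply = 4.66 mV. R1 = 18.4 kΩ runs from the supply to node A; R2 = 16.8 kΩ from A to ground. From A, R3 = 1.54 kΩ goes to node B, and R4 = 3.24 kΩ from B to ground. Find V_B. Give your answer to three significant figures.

Node A sees R2 in parallel with the series input of stage 2, R3 + R4 = 4.780 kΩ.
R2 ‖ (R3+R4) = 3.721 kΩ.
V_A = 4.66 × 3.721/(18.4 + 3.721) = 0.7839 mV.
V_B = V_A × 0.6778 = 0.5313 mV.

V_B ≈ 0.531 mV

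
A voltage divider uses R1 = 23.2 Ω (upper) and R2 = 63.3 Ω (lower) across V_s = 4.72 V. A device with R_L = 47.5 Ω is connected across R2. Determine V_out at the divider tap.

R2 ‖ R_L = (63.3 × 47.5)/(63.3 + 47.5) = 27.14 Ω.
Now apply the divider: V_out = 4.72 × 0.5391 = 2.545 V.

V_out ≈ 2.54 V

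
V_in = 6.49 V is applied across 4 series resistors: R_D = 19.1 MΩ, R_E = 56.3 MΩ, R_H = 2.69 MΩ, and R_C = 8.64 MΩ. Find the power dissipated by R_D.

The common current is I = 6.49/86.73 = 0.07483 µA.
P = I²R = 0.005600 × 19.1 = 0.1070 µW.

P ≈ 0.107 µW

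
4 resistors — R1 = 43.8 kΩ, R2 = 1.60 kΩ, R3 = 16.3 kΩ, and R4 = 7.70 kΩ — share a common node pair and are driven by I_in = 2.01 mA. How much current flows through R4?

Conductances: ΣG = 1/43.8 + 1/1.60 + 1/16.3 + 1/7.70 = 0.8391 (1/kΩ).
Current divider: I(R4) = I_in · G_k/ΣG = 2.01 × (0.1299/0.8391) = 2.01 × 0.1548 = 0.3111 mA.

I ≈ 0.311 mA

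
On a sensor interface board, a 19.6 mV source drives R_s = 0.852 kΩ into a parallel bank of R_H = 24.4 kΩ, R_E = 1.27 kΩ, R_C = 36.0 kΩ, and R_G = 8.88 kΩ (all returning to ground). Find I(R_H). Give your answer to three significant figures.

Parallel bank: R_p = 1/(1/24.4 + 1/1.27 + 1/36.0 + 1/8.88) = 1.032 kΩ.
V_A by voltage divider: V_A = 19.6 × 1.032/(0.852 + 1.032) = 10.74 mV.
Branch current I = V_A/R_H = 10.74/24.4 = 0.4401 µA.

I ≈ 0.440 µA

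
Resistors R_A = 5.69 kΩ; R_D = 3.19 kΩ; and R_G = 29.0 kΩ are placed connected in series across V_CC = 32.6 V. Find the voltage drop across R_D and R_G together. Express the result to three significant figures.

ΣR = 5.69 + 3.19 + 29.0 = 37.88 kΩ.
R_{R_D..R_G} = 3.19 + 29.0 = 32.19 kΩ.
By the voltage-divider rule, V = 32.6 × 32.19/37.88 = 27.70 V.

V ≈ 27.7 V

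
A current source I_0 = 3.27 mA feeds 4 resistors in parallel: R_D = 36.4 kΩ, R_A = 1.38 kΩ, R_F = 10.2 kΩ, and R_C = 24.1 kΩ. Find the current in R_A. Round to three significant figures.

Total conductance ΣG = 1/36.4 + 1/1.38 + 1/10.2 + 1/24.1 = 0.8916 (units of 1/kΩ).
Current divider: I(R_A) = I_0 · G_k/ΣG = 3.27 × (0.7246/0.8916) = 3.27 × 0.8127 = 2.658 mA.

I ≈ 2.66 mA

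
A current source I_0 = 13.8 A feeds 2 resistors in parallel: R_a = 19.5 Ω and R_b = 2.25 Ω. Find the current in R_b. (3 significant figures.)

I ≈ 12.4 A

Two-branch current divider: I_k = I_0 · R_other/(R_1 + R_2).
I(R_b) = 13.8 × 19.5/(19.5 + 2.25) = 13.8 × 0.8966 = 12.37 A.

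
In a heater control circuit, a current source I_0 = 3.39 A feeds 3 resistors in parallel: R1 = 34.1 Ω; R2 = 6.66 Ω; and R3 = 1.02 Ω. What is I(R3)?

Total conductance ΣG = 1/34.1 + 1/6.66 + 1/1.02 = 1.160 (units of 1/Ω).
R3 takes the fraction G_k/ΣG = 0.9804/1.160 = 0.8453, so I = 3.39 × 0.8453 = 2.865 A.

I ≈ 2.87 A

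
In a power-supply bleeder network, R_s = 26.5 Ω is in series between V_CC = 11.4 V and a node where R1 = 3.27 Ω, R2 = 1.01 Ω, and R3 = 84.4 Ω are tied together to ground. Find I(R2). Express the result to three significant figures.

Parallel bank: R_p = 1/(1/3.27 + 1/1.01 + 1/84.4) = 0.7647 Ω.
V_A by voltage divider: V_A = 11.4 × 0.7647/(26.5 + 0.7647) = 0.3197 V.
I(R2) = V_A / R2 = 0.3197/1.01 = 0.3166 A.

I ≈ 0.317 A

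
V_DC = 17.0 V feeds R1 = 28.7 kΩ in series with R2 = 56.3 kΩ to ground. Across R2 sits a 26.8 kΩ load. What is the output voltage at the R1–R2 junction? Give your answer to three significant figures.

V_out ≈ 6.59 V

The load sits in parallel with R2, giving an effective lower resistance R2' = R2·R_L/(R2+R_L) = 18.16 kΩ.
Then V_out = V_DC · R2'/(R1 + R2') = 17.0 × 18.16/46.86 = 6.587 V.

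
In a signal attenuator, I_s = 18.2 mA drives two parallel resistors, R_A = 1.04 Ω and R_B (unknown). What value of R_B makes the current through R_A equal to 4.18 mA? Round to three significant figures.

R_B ≈ 0.310 Ω

In a two-way split, I_A/I_s = R_B/(R_A + R_B).
With f = 0.2297, R_B = R_A · f/(1−f) = 1.04 × 0.2981 = 0.3101 Ω.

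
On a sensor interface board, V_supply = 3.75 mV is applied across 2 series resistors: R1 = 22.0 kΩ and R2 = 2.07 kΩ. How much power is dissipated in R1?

P ≈ 0.534 nW

The common current is I = 3.75/24.07 = 0.1558 µA.
V(R1) = I·R = 3.428 mV; P = V·I = 3.428 × 0.1558 = 0.5340 nW.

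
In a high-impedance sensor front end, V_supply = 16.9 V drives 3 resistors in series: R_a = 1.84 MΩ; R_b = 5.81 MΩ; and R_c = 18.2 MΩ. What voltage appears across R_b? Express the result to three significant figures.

Series total: ΣR = 1.84 + 5.81 + 18.2 = 25.85 MΩ.
Voltage divider: V = V_supply · (5.810 / 25.85) = 16.9 × 0.2248 = 3.798 V.

V ≈ 3.80 V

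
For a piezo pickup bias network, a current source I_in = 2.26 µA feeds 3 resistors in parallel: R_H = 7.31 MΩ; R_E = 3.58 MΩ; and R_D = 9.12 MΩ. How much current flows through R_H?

ΣG = 1/7.31 + 1/3.58 + 1/9.12 = 0.5258.
R_H takes the fraction G_k/ΣG = 0.1368/0.5258 = 0.2602, so I = 2.26 × 0.2602 = 0.5880 µA.

I ≈ 0.588 µA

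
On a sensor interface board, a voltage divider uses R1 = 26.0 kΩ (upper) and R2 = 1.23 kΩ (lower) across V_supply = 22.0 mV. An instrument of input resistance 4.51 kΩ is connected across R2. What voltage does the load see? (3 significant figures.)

V_out ≈ 0.788 mV

The load sits in parallel with R2, giving an effective lower resistance R2' = R2·R_L/(R2+R_L) = 0.9664 kΩ.
Now apply the divider: V_out = 22.0 × 0.03584 = 0.7884 mV.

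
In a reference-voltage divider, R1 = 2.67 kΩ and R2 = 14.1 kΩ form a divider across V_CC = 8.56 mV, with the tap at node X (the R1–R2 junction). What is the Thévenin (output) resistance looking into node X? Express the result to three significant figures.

R_th ≈ 2.24 kΩ

Zeroing V_CC shorts the top of R1 to ground, so R_th = R1 ‖ R2 = 2.245 kΩ.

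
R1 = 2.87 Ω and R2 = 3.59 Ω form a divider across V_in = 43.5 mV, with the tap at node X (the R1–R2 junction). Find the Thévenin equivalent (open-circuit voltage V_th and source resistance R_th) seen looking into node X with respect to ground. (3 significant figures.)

V_th ≈ 24.2 mV, R_th ≈ 1.59 Ω

With X open, the divider is unloaded: V_th = 43.5 × 3.59/6.460 = 24.17 mV.
Zeroing V_in shorts the top of R1 to ground, so R_th = R1 ‖ R2 = 1.595 Ω.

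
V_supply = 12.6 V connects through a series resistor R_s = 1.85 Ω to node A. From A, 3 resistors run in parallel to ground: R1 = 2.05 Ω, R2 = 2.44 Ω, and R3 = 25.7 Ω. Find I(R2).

I ≈ 1.89 A

Equivalent of the parallel group: R_p = 1.068 Ω.
Node voltage V_A = V_supply · R_p/(R_s + R_p) = 12.6 × 0.3659 = 4.611 V.
Branch current I = V_A/R2 = 4.611/2.44 = 1.890 A.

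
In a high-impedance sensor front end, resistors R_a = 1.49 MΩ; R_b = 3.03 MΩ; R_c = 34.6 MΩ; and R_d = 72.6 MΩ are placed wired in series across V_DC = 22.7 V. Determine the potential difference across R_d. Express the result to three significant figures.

Total series resistance ΣR = 1.49 + 3.03 + 34.6 + 72.6 = 111.7 MΩ.
V = V_DC · R/ΣR = 22.7 × 0.6498 = 14.75 V.

V ≈ 14.8 V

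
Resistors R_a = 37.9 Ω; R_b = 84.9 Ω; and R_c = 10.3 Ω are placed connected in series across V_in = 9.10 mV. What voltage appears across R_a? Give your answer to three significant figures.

Total series resistance ΣR = 37.9 + 84.9 + 10.3 = 133.1 Ω.
By the voltage-divider rule, V = 9.10 × 37.90/133.1 = 2.591 mV.

V ≈ 2.59 mV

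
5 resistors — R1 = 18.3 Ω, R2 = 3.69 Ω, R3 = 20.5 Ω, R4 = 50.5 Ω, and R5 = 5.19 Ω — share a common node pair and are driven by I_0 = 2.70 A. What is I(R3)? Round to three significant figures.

I ≈ 0.224 A

ΣG = 1/18.3 + 1/3.69 + 1/20.5 + 1/50.5 + 1/5.19 = 0.5869.
Current divider: I(R3) = I_0 · G_k/ΣG = 2.70 × (0.04878/0.5869) = 2.70 × 0.08311 = 0.2244 A.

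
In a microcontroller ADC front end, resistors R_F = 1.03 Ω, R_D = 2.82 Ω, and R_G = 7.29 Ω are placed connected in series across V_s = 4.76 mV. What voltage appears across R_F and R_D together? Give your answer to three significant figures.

Total series resistance ΣR = 1.03 + 2.82 + 7.29 = 11.14 Ω.
R_{R_F..R_D} = 1.03 + 2.82 = 3.850 Ω.
Voltage divider: V = V_s · (3.850 / 11.14) = 4.76 × 0.3456 = 1.645 mV.

V ≈ 1.65 mV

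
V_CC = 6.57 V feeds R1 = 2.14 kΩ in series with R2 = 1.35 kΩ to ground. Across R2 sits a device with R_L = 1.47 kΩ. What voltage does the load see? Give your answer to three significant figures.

V_out ≈ 1.63 V

First combine the lower leg with the load: R2 ‖ R_L = 0.7037 kΩ.
Voltage divider with the loaded lower leg: V_out = 6.57 × 0.7037/(2.14 + 0.7037) = 6.57 × 0.2475 = 1.626 V.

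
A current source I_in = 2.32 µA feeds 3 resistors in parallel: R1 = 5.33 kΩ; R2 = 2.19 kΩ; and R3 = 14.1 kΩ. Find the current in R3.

I ≈ 0.230 µA

ΣG = 1/5.33 + 1/2.19 + 1/14.1 = 0.7152.
By the current-divider rule, I = I_in · G_k/ΣG = 2.32 × 0.09917 = 0.2301 µA.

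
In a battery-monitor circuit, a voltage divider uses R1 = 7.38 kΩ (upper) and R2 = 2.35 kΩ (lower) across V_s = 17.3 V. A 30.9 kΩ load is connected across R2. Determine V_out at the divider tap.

First combine the lower leg with the load: R2 ‖ R_L = 2.184 kΩ.
Now apply the divider: V_out = 17.3 × 0.2283 = 3.950 V.
(Unloaded it would be 4.18 V; the load pulls it down.)

V_out ≈ 3.95 V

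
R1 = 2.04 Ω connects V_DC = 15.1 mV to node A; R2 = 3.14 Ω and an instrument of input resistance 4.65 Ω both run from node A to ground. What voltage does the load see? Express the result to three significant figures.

First combine the lower leg with the load: R2 ‖ R_L = 1.874 Ω.
Voltage divider with the loaded lower leg: V_out = 15.1 × 1.874/(2.04 + 1.874) = 15.1 × 0.4788 = 7.230 mV.

V_out ≈ 7.23 mV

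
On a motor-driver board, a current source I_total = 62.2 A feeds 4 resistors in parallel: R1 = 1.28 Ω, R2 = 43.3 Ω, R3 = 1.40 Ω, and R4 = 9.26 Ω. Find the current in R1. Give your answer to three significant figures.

ΣG = 1/1.28 + 1/43.3 + 1/1.40 + 1/9.26 = 1.627.
R1 takes the fraction G_k/ΣG = 0.7812/1.627 = 0.4803, so I = 62.2 × 0.4803 = 29.87 A.

I ≈ 29.9 A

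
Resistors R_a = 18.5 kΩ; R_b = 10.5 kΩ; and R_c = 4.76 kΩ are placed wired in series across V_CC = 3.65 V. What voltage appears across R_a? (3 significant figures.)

Series total: ΣR = 18.5 + 10.5 + 4.76 = 33.76 kΩ.
Voltage divider: V = V_CC · (18.50 / 33.76) = 3.65 × 0.5480 = 2.000 V.

V ≈ 2.00 V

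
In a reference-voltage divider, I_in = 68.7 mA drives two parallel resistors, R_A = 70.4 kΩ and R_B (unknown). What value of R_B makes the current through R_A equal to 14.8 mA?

In a two-way split, I_A/I_in = R_B/(R_A + R_B).
14.8/68.7 = R_B/(R_A + R_B) → R_B = R_A · (0.2154)/(1 − 0.2154) = 70.4 × 0.2746 = 19.33 kΩ.

R_B ≈ 19.3 kΩ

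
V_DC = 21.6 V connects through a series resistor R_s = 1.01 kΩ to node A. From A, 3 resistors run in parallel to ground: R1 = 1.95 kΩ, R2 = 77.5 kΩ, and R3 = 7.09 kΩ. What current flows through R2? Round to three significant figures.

Equivalent of the parallel group: R_p = 1.500 kΩ.
V_A = 21.6 × 1.500/2.510 = 12.91 V.
Branch current I = V_A/R2 = 12.91/77.5 = 0.1665 mA.
(Check via current divider: I_total = 8.606 mA; share G_k/ΣG = 0.01935 → same result.)

I ≈ 0.167 mA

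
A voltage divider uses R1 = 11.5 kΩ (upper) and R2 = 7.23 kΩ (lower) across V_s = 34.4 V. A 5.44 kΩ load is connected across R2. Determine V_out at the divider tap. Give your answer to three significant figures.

V_out ≈ 7.31 V

R2 ‖ R_L = (7.23 × 5.44)/(7.23 + 5.44) = 3.104 kΩ.
Now apply the divider: V_out = 34.4 × 0.2126 = 7.312 V.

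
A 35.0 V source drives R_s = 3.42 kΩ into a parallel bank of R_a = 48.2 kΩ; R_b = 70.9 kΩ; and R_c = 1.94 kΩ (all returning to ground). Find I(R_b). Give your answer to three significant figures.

Combine the parallel branches: R_p = (1/48.2 + 1/70.9 + 1/1.94)⁻¹ = 1.817 kΩ.
Node voltage V_A = V_in · R_p/(R_s + R_p) = 35.0 × 0.3470 = 12.14 V.
Branch current I = V_A/R_b = 12.14/70.9 = 0.1713 mA.
(Equivalently: I_total = 6.683 mA, then current-divider fraction G_k/ΣG = 0.02563.)

I ≈ 0.171 mA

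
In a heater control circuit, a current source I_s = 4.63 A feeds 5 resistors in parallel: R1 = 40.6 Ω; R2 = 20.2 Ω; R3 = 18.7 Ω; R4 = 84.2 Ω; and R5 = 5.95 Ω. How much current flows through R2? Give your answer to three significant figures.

I ≈ 0.745 A

ΣG = 1/40.6 + 1/20.2 + 1/18.7 + 1/84.2 + 1/5.95 = 0.3076.
R2 takes the fraction G_k/ΣG = 0.04950/0.3076 = 0.1610, so I = 4.63 × 0.1610 = 0.7453 A.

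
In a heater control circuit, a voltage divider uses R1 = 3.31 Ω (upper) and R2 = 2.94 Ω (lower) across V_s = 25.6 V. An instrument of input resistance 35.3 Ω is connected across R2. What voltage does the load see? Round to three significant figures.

The load sits in parallel with R2, giving an effective lower resistance R2' = R2·R_L/(R2+R_L) = 2.714 Ω.
Now apply the divider: V_out = 25.6 × 0.4505 = 11.53 V.

V_out ≈ 11.5 V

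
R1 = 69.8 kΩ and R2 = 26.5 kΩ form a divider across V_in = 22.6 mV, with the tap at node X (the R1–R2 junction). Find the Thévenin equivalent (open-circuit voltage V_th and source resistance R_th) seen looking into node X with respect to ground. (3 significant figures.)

With X open, the divider is unloaded: V_th = 22.6 × 26.5/96.30 = 6.219 mV.
Zeroing V_in shorts the top of R1 to ground, so R_th = R1 ‖ R2 = 19.21 kΩ.

V_th ≈ 6.22 mV, R_th ≈ 19.2 kΩ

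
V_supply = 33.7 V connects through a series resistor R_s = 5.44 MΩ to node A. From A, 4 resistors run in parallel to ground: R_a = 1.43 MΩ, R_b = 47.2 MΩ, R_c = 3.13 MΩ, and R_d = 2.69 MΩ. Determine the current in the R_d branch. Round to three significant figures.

Combine the parallel branches: R_p = (1/1.43 + 1/47.2 + 1/3.13 + 1/2.69)⁻¹ = 0.7084 MΩ.
Node voltage V_A = V_supply · R_p/(R_s + R_p) = 33.7 × 0.1152 = 3.883 V.
I(R_d) = V_A / R_d = 3.883/2.69 = 1.443 µA.

I ≈ 1.44 µA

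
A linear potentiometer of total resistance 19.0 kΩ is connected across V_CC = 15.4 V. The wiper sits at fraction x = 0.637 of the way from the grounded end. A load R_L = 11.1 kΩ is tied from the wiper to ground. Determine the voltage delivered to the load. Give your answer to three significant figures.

V_out ≈ 7.03 V

The pot divides into 6.897 kΩ above the wiper and 12.10 kΩ below.
R_L loads the lower segment: effective lower R = 5.790 kΩ.
V_out = 15.4 × 5.790/(6.897 + 5.790) = 7.028 V.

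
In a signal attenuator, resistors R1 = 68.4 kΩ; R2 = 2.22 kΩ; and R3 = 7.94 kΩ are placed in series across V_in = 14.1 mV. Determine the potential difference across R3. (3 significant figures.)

Series total: ΣR = 68.4 + 2.22 + 7.94 = 78.56 kΩ.
Voltage divider: V = V_in · (7.940 / 78.56) = 14.1 × 0.1011 = 1.425 mV.

V ≈ 1.43 mV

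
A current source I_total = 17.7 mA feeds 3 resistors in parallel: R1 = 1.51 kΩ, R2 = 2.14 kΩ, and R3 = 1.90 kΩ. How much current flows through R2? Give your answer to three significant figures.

I ≈ 5.00 mA

Total conductance ΣG = 1/1.51 + 1/2.14 + 1/1.90 = 1.656 (units of 1/kΩ).
Current divider: I(R2) = I_total · G_k/ΣG = 17.7 × (0.4673/1.656) = 17.7 × 0.2822 = 4.995 mA.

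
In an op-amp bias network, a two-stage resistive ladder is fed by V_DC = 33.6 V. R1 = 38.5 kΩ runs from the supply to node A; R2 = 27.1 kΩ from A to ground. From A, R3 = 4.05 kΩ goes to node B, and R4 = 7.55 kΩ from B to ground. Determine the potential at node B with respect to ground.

The second stage (R3 + R4 = 11.60 kΩ) loads node A in parallel with R2.
R2 ‖ (R3+R4) = 8.123 kΩ.
So V_A = 33.6 × 0.1742 = 5.854 V.
V_B = V_A × 0.6509 = 3.810 V.

V_B ≈ 3.81 V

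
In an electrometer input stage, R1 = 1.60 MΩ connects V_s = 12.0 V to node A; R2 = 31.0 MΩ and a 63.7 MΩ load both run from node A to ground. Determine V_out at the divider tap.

The load sits in parallel with R2, giving an effective lower resistance R2' = R2·R_L/(R2+R_L) = 20.85 MΩ.
Voltage divider with the loaded lower leg: V_out = 12.0 × 20.85/(1.60 + 20.85) = 12.0 × 0.9287 = 11.14 V.
(Unloaded it would be 11.4 V; the load pulls it down.)

V_out ≈ 11.1 V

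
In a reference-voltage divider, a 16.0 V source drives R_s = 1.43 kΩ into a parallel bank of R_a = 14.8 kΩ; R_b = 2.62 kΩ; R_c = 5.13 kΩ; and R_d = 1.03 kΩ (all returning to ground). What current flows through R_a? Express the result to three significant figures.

Combine the parallel branches: R_p = (1/14.8 + 1/2.62 + 1/5.13 + 1/1.03)⁻¹ = 0.6192 kΩ.
Node voltage V_A = V_supply · R_p/(R_s + R_p) = 16.0 × 0.3022 = 4.835 V.
Branch current I = V_A/R_a = 4.835/14.8 = 0.3267 mA.
(Check via current divider: I_total = 7.808 mA; share G_k/ΣG = 0.04184 → same result.)

I ≈ 0.327 mA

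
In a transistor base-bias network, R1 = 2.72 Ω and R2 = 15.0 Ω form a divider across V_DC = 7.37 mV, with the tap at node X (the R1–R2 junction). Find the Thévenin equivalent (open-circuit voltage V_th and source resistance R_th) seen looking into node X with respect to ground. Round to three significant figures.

V_th ≈ 6.24 mV, R_th ≈ 2.30 Ω

With X open, the divider is unloaded: V_th = 7.37 × 15.0/17.72 = 6.239 mV.
With V_DC suppressed (replaced by a short), R_th = R1 ‖ R2 = (2.720 × 15.0)/(2.720 + 15.0) = 2.302 Ω.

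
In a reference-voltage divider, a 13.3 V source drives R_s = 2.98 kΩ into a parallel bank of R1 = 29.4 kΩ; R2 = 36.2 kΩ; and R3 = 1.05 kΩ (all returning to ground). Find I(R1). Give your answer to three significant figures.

Equivalent of the parallel group: R_p = 0.9862 kΩ.
Node voltage V_A = V_CC · R_p/(R_s + R_p) = 13.3 × 0.2486 = 3.307 V.
I(R1) = V_A / R1 = 3.307/29.4 = 0.1125 mA.

I ≈ 0.112 mA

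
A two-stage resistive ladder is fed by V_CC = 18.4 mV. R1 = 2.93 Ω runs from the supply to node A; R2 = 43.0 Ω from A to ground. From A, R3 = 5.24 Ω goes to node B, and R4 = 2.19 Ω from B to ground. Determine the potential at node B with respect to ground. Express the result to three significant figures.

V_B ≈ 3.71 mV

Node A sees R2 in parallel with the series input of stage 2, R3 + R4 = 7.430 Ω.
R2 ‖ (R3+R4) = 6.335 Ω.
V_A = 18.4 × 6.335/(2.93 + 6.335) = 12.58 mV.
Then the unloaded second divider: V_B = V_A × R4/(R3+R4) = 12.58 × 0.2948 = 3.708 mV.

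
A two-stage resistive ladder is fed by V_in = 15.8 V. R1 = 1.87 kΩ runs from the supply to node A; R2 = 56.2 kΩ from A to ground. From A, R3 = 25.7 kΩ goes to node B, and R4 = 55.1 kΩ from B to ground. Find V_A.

Node A sees R2 in parallel with the series input of stage 2, R3 + R4 = 80.80 kΩ.
Effective lower resistance at A: R2 ‖ 80.80 = 33.15 kΩ.
First divider: V_A = V_in · 33.15/(1.87 + 33.15) = 14.96 V.

V_A ≈ 15.0 V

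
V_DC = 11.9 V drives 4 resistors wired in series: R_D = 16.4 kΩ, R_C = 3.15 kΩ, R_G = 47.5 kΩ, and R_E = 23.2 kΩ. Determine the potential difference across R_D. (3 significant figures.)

Total series resistance ΣR = 16.4 + 3.15 + 47.5 + 23.2 = 90.25 kΩ.
V = V_DC · R/ΣR = 11.9 × 0.1817 = 2.162 V.

V ≈ 2.16 V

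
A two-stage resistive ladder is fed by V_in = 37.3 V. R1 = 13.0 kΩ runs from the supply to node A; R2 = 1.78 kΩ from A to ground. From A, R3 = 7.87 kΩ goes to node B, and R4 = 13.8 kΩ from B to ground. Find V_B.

Looking into the second stage from A: R3 + R4 = 21.67 kΩ appears in parallel with R2.
Effective lower resistance at A: R2 ‖ 21.67 = 1.645 kΩ.
So V_A = 37.3 × 0.1123 = 4.189 V.
Then the unloaded second divider: V_B = V_A × R4/(R3+R4) = 4.189 × 0.6368 = 2.668 V.

V_B ≈ 2.67 V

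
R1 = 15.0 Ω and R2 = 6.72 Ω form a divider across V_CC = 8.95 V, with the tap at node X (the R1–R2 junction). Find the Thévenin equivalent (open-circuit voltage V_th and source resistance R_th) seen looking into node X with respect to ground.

With X open, the divider is unloaded: V_th = 8.95 × 6.72/21.72 = 2.769 V.
Zeroing V_CC shorts the top of R1 to ground, so R_th = R1 ‖ R2 = 4.641 Ω.

V_th ≈ 2.77 V, R_th ≈ 4.64 Ω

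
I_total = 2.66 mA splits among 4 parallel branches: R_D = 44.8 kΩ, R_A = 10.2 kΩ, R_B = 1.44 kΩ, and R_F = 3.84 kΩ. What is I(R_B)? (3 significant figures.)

I ≈ 1.72 mA

Conductances: ΣG = 1/44.8 + 1/10.2 + 1/1.44 + 1/3.84 = 1.075 (1/kΩ).
Current divider: I(R_B) = I_total · G_k/ΣG = 2.66 × (0.6944/1.075) = 2.66 × 0.6459 = 1.718 mA.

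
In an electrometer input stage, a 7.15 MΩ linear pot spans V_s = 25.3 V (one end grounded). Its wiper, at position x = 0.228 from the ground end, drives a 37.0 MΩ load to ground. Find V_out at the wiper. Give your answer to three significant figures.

Split the track: R_lower = x·R_p = 1.630 MΩ, R_upper = (1−x)·R_p = 5.520 MΩ.
R_L loads the lower segment: effective lower R = 1.561 MΩ.
Loaded-divider output: V_out = 25.3 × 0.2205 = 5.579 V.

V_out ≈ 5.58 V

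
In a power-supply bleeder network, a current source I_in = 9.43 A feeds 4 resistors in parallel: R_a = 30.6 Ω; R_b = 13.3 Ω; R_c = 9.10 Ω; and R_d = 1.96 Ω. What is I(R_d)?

Total conductance ΣG = 1/30.6 + 1/13.3 + 1/9.10 + 1/1.96 = 0.7280 (units of 1/Ω).
By the current-divider rule, I = I_in · G_k/ΣG = 9.43 × 0.7009 = 6.609 A.

I ≈ 6.61 A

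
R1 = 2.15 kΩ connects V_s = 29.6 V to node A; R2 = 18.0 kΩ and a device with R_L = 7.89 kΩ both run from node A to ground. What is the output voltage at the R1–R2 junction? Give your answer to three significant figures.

The load sits in parallel with R2, giving an effective lower resistance R2' = R2·R_L/(R2+R_L) = 5.486 kΩ.
Now apply the divider: V_out = 29.6 × 0.7184 = 21.27 V.

V_out ≈ 21.3 V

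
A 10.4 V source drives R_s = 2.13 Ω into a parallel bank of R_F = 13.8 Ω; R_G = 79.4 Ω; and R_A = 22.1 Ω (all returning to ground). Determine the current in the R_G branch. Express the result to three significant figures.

Equivalent of the parallel group: R_p = 7.674 Ω.
Node voltage V_A = V_in · R_p/(R_s + R_p) = 10.4 × 0.7827 = 8.141 V.
Branch current I = V_A/R_G = 8.141/79.4 = 0.1025 A.

I ≈ 0.103 A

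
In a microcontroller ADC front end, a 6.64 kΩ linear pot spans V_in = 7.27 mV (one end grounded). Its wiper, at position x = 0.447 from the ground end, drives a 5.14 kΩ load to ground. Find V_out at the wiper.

Split the track: R_lower = x·R_p = 2.968 kΩ, R_upper = (1−x)·R_p = 3.672 kΩ.
(x·R_p) ‖ R_L = 1.882 kΩ.
Then V_out = V_in · 1.882/(3.672 + 1.882) = 2.463 mV.

V_out ≈ 2.46 mV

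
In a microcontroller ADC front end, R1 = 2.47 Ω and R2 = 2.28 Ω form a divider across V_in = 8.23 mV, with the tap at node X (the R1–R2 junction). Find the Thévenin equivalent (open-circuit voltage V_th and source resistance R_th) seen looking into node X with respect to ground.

With X open, the divider is unloaded: V_th = 8.23 × 2.28/4.750 = 3.950 mV.
With V_in suppressed (replaced by a short), R_th = R1 ‖ R2 = (2.470 × 2.28)/(2.470 + 2.28) = 1.186 Ω.

V_th ≈ 3.95 mV, R_th ≈ 1.19 Ω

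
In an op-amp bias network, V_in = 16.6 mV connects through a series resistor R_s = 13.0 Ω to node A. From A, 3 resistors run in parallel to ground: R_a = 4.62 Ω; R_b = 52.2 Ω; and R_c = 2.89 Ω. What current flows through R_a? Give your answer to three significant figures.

I ≈ 0.420 mA

Parallel bank: R_p = 1/(1/4.62 + 1/52.2 + 1/2.89) = 1.719 Ω.
Node voltage V_A = V_in · R_p/(R_s + R_p) = 16.6 × 0.1168 = 1.939 mV.
I(R_a) = V_A / R_a = 1.939/4.62 = 0.4197 mA.
(Check via current divider: I_total = 1.128 mA; share G_k/ΣG = 0.3721 → same result.)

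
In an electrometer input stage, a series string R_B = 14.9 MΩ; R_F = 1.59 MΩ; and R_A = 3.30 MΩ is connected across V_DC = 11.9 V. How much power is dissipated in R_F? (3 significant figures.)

P ≈ 0.575 µW

Series current I = V_DC/ΣR = 11.9/19.79 = 0.6013 µA.
P(R_F) = I²·R_F = (0.6013)² × 1.59 = 0.5749 µW.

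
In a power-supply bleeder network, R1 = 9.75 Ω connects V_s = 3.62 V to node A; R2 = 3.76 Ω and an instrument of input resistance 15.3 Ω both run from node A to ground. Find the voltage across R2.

R2 ‖ R_L = (3.76 × 15.3)/(3.76 + 15.3) = 3.018 Ω.
Then V_out = V_s · R2'/(R1 + R2') = 3.62 × 3.018/12.77 = 0.8557 V.
(Unloaded it would be 1.01 V; the load pulls it down.)

V_out ≈ 0.856 V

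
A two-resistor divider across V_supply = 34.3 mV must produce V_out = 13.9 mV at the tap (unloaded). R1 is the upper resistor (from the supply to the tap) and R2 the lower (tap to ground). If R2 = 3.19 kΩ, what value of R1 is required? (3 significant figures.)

V_out/V_supply = R2/(R1+R2) = 0.4052.
Rearranging, R1 = R2·(1−k)/k = 3.19 × 1.468 = 4.682 kΩ.

R1 ≈ 4.68 kΩ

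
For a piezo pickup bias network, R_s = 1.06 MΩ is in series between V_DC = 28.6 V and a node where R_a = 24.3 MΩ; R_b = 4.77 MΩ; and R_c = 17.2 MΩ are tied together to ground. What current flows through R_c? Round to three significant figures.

I ≈ 1.25 µA

Parallel bank: R_p = 1/(1/24.3 + 1/4.77 + 1/17.2) = 3.237 MΩ.
Node voltage V_A = V_DC · R_p/(R_s + R_p) = 28.6 × 0.7533 = 21.54 V.
I(R_c) = V_A / R_c = 21.54/17.2 = 1.253 µA.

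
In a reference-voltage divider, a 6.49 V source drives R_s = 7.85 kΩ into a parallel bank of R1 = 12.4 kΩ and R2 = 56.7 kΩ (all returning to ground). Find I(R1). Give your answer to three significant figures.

Parallel bank: R_p = 1/(1/12.4 + 1/56.7) = 10.17 kΩ.
V_A = 6.49 × 10.17/18.02 = 3.664 V.
I(R1) = V_A / R1 = 3.664/12.4 = 0.2954 mA.

I ≈ 0.295 mA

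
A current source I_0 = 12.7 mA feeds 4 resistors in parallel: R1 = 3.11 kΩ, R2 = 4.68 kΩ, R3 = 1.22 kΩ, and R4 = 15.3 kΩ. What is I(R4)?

I ≈ 0.584 mA

Conductances: ΣG = 1/3.11 + 1/4.68 + 1/1.22 + 1/15.3 = 1.420 (1/kΩ).
R4 takes the fraction G_k/ΣG = 0.06536/1.420 = 0.04602, so I = 12.7 × 0.04602 = 0.5845 mA.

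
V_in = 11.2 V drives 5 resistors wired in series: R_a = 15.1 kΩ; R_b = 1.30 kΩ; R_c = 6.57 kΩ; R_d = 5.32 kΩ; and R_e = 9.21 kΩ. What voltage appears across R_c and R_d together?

V ≈ 3.55 V

Total series resistance ΣR = 15.1 + 1.30 + 6.57 + 5.32 + 9.21 = 37.50 kΩ.
R_{R_c..R_d} = 6.57 + 5.32 = 11.89 kΩ.
Voltage divider: V = V_in · (11.89 / 37.50) = 11.2 × 0.3171 = 3.551 V.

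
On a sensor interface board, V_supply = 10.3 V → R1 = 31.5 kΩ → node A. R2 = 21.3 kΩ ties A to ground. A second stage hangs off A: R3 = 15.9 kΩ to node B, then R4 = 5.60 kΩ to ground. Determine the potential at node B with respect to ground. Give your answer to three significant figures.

V_B ≈ 0.680 V

The second stage (R3 + R4 = 21.50 kΩ) loads node A in parallel with R2.
Effective lower resistance at A: R2 ‖ 21.50 = 10.70 kΩ.
V_A = 10.3 × 10.70/(31.5 + 10.70) = 2.612 V.
Stage 2 is unloaded, so V_B = V_A · R4/(R3+R4) = 2.612 × 5.60/21.50 = 0.6802 V.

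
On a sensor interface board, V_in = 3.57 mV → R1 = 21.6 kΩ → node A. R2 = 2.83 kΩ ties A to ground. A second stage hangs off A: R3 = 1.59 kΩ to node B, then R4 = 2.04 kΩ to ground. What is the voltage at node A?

Node A sees R2 in parallel with the series input of stage 2, R3 + R4 = 3.630 kΩ.
Effective lower resistance at A: R2 ‖ 3.630 = 1.590 kΩ.
First divider: V_A = V_in · 1.590/(21.6 + 1.590) = 0.2448 mV.

V_A ≈ 0.245 mV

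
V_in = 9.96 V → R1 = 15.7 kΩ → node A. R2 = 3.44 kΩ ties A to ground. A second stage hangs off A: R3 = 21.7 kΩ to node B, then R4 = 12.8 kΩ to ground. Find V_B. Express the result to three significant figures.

Looking into the second stage from A: R3 + R4 = 34.50 kΩ appears in parallel with R2.
Effective lower resistance at A: R2 ‖ 34.50 = 3.128 kΩ.
V_A = 9.96 × 3.128/(15.7 + 3.128) = 1.655 V.
Stage 2 is unloaded, so V_B = V_A · R4/(R3+R4) = 1.655 × 12.8/34.50 = 0.6139 V.

V_B ≈ 0.614 V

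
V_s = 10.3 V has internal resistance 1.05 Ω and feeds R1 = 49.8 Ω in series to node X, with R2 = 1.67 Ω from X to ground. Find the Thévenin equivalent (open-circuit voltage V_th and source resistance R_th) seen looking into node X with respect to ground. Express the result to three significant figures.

R1' = 1.05 + 49.8 = 50.85 Ω (source resistance + R1).
V_th is the unloaded tap voltage: V_s · R2/(R1'+R2) = 10.3 × 0.03180 = 0.3275 V.
Zeroing V_s shorts the top of R1' to ground, so R_th = R1' ‖ R2 = 1.617 Ω.

V_th ≈ 0.328 V, R_th ≈ 1.62 Ω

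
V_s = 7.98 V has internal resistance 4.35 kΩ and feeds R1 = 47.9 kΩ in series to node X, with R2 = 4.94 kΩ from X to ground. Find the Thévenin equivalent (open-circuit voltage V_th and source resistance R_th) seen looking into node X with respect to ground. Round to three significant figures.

R1' = 4.35 + 47.9 = 52.25 kΩ (source resistance + R1).
Open-circuit (no load on X): V_th = V_s · R2/(R1' + R2) = 7.98 × 4.94/(52.25 + 4.94) = 0.6893 V.
Zeroing V_s shorts the top of R1' to ground, so R_th = R1' ‖ R2 = 4.513 kΩ.

V_th ≈ 0.689 V, R_th ≈ 4.51 kΩ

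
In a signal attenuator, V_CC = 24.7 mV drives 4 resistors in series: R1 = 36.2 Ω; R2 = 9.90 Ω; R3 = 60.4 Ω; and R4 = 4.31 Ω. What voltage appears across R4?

V ≈ 0.961 mV

Series total: ΣR = 36.2 + 9.90 + 60.4 + 4.31 = 110.8 Ω.
V = V_CC · R/ΣR = 24.7 × 0.03890 = 0.9607 mV.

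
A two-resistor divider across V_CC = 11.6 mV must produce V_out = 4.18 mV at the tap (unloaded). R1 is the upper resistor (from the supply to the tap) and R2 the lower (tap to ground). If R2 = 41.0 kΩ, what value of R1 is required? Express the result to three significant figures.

R1 ≈ 72.8 kΩ

Required fraction k = V_out/V_CC = 0.3603.
Rearranging, R1 = R2·(1−k)/k = 41.0 × 1.775 = 72.78 kΩ.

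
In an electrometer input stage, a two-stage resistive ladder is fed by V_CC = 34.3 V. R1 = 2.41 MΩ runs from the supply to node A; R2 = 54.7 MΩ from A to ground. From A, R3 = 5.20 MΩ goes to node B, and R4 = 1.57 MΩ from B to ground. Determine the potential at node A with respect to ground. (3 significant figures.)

V_A ≈ 24.5 V

Looking into the second stage from A: R3 + R4 = 6.770 MΩ appears in parallel with R2.
R2 ‖ (R3+R4) = 6.024 MΩ.
So V_A = 34.3 × 0.7143 = 24.50 V.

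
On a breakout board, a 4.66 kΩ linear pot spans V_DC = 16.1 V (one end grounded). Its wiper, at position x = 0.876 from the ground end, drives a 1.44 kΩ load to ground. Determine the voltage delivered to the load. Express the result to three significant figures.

V_out ≈ 10.4 V

The pot divides into 0.5778 kΩ above the wiper and 4.082 kΩ below.
R_L loads the lower segment: effective lower R = 1.064 kΩ.
Then V_out = V_DC · 1.064/(0.5778 + 1.064) = 10.44 V.
(Unloaded: V_out = x·V_DC = 14.1 V.)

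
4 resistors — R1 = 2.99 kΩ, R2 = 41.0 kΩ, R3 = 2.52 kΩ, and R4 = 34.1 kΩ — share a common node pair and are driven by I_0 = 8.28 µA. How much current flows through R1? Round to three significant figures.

ΣG = 1/2.99 + 1/41.0 + 1/2.52 + 1/34.1 = 0.7850.
R1 takes the fraction G_k/ΣG = 0.3344/0.7850 = 0.4261, so I = 8.28 × 0.4261 = 3.528 µA.

I ≈ 3.53 µA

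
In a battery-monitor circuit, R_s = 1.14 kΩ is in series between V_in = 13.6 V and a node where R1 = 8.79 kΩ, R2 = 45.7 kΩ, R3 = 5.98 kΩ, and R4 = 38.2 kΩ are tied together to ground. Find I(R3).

Combine the parallel branches: R_p = (1/8.79 + 1/45.7 + 1/5.98 + 1/38.2)⁻¹ = 3.039 kΩ.
Node voltage V_A = V_in · R_p/(R_s + R_p) = 13.6 × 0.7272 = 9.890 V.
Branch current I = V_A/R3 = 9.890/5.98 = 1.654 mA.
(Equivalently: I_total = 3.254 mA, then current-divider fraction G_k/ΣG = 0.5082.)

I ≈ 1.65 mA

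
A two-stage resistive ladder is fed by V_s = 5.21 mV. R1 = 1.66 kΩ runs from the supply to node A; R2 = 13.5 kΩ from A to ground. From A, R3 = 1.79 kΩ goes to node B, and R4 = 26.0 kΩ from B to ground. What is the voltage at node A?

The second stage (R3 + R4 = 27.79 kΩ) loads node A in parallel with R2.
Effective lower resistance at A: R2 ‖ 27.79 = 9.086 kΩ.
V_A = 5.21 × 9.086/(1.66 + 9.086) = 4.405 mV.

V_A ≈ 4.41 mV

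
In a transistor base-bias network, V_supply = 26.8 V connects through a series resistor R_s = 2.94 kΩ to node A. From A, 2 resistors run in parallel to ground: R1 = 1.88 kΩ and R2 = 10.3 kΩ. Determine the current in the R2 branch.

Equivalent of the parallel group: R_p = 1.590 kΩ.
V_A by voltage divider: V_A = 26.8 × 1.590/(2.94 + 1.590) = 9.406 V.
Branch current I = V_A/R2 = 9.406/10.3 = 0.9132 mA.

I ≈ 0.913 mA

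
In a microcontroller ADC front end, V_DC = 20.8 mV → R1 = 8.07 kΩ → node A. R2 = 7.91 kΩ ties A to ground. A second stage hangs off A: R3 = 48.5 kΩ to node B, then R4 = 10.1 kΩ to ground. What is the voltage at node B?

The second stage (R3 + R4 = 58.60 kΩ) loads node A in parallel with R2.
R2 ‖ (R3+R4) = 6.969 kΩ.
First divider: V_A = V_DC · 6.969/(8.07 + 6.969) = 9.639 mV.
Then the unloaded second divider: V_B = V_A × R4/(R3+R4) = 9.639 × 0.1724 = 1.661 mV.

V_B ≈ 1.66 mV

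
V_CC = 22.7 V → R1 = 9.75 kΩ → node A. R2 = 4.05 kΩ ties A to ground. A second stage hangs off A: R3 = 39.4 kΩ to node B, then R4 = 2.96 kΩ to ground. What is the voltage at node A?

Node A sees R2 in parallel with the series input of stage 2, R3 + R4 = 42.36 kΩ.
Effective lower resistance at A: R2 ‖ 42.36 = 3.697 kΩ.
V_A = 22.7 × 3.697/(9.75 + 3.697) = 6.240 V.

V_A ≈ 6.24 V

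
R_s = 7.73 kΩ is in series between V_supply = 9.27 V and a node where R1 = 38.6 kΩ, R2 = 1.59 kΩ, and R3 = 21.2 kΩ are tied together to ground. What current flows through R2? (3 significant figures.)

Equivalent of the parallel group: R_p = 1.424 kΩ.
Node voltage V_A = V_supply · R_p/(R_s + R_p) = 9.27 × 0.1556 = 1.442 V.
Branch current I = V_A/R2 = 1.442/1.59 = 0.9072 mA.
(Equivalently: I_total = 1.013 mA, then current-divider fraction G_k/ΣG = 0.8959.)

I ≈ 0.907 mA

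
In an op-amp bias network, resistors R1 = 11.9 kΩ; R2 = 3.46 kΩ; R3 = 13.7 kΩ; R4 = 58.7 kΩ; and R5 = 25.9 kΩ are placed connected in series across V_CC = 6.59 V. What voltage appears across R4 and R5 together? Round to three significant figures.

V ≈ 4.91 V

Total series resistance ΣR = 11.9 + 3.46 + 13.7 + 58.7 + 25.9 = 113.7 kΩ.
R_{R4..R5} = 58.7 + 25.9 = 84.60 kΩ.
Voltage divider: V = V_CC · (84.60 / 113.7) = 6.59 × 0.7443 = 4.905 V.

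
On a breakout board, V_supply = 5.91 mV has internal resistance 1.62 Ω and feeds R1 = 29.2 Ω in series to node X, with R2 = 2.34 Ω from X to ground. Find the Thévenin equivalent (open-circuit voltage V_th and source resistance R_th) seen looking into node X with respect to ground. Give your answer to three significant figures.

R1' = 1.62 + 29.2 = 30.82 Ω (source resistance + R1).
V_th is the unloaded tap voltage: V_supply · R2/(R1'+R2) = 5.91 × 0.07057 = 0.4171 mV.
With V_supply suppressed (replaced by a short), R_th = R1' ‖ R2 = (30.82 × 2.34)/(30.82 + 2.34) = 2.175 Ω.

V_th ≈ 0.417 mV, R_th ≈ 2.17 Ω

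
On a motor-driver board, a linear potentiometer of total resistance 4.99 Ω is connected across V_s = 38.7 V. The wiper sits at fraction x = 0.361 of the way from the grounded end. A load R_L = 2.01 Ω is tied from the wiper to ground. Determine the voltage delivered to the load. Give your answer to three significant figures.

Lower segment x·R_p = 1.801 Ω; upper segment (1−x)·R_p = 3.189 Ω.
Lower segment in parallel with the load: 1.801 ‖ 2.01 = 0.9500 Ω.
Then V_out = V_s · 0.9500/(3.189 + 0.9500) = 8.883 V.
(Unloaded: V_out = x·V_s = 14.0 V.)

V_out ≈ 8.88 V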